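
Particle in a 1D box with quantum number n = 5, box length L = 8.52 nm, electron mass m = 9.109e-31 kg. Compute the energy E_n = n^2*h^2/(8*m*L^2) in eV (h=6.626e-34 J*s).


E = n^2 * h^2 / (8 * m * L^2)
= 5^2 * (6.626e-34)^2 / (8 * 9.109e-31 * (8.52e-9)^2)
= 25 * 4.3904e-67 / (8 * 9.109e-31 * 7.2590e-17)
= 2.0749e-20 J
= 0.1295 eV

0.1295


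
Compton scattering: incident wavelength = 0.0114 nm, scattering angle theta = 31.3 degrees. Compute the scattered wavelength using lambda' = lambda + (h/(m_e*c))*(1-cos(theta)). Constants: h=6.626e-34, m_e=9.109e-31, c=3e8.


Compton wavelength: h/(m_e*c) = 2.4247e-12 m
d_lambda = 2.4247e-12 * (1 - cos(31.3 deg))
= 2.4247e-12 * 0.145541
= 3.5289e-13 m = 0.000353 nm
lambda' = 0.0114 + 0.000353
= 0.011753 nm

0.011753


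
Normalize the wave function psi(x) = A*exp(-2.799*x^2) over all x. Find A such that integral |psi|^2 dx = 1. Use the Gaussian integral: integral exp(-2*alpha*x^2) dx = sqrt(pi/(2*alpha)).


integral |psi|^2 dx = A^2 * sqrt(pi/(2*alpha)) = 1
A^2 = sqrt(2*alpha/pi)
= sqrt(2 * 2.799 / pi)
= 1.334878
A = sqrt(1.334878)
= 1.1554

1.1554


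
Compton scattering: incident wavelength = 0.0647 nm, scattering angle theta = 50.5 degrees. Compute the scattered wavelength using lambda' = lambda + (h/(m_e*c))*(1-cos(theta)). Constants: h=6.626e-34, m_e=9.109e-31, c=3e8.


Compton wavelength: h/(m_e*c) = 2.4247e-12 m
d_lambda = 2.4247e-12 * (1 - cos(50.5 deg))
= 2.4247e-12 * 0.363922
= 8.8240e-13 m = 0.000882 nm
lambda' = 0.0647 + 0.000882
= 0.065582 nm

0.065582


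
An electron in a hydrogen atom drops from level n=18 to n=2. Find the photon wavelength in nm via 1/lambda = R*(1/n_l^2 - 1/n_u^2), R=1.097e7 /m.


1/lambda = R * (1/n_l^2 - 1/n_u^2)
= 1.097e7 * (1/2^2 - 1/18^2)
= 1.097e7 * (0.25 - 0.003086)
= 1.097e7 * 0.246914
= 2.7086e+06 /m
lambda = 1 / 2.7086e+06 = 369.1887 nm

369.1887


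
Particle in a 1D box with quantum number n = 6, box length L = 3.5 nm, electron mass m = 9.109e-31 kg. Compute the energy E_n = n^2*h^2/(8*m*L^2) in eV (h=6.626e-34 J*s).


E = n^2 * h^2 / (8 * m * L^2)
= 6^2 * (6.626e-34)^2 / (8 * 9.109e-31 * (3.5e-9)^2)
= 36 * 4.3904e-67 / (8 * 9.109e-31 * 1.2250e-17)
= 1.7706e-19 J
= 1.1052 eV

1.1052


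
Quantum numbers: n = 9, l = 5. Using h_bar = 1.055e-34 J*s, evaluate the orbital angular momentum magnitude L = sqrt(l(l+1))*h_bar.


L = sqrt(l*(l+1)) * h_bar
= sqrt(5 * 6) * 1.055e-34
= sqrt(30) * 1.055e-34
= 5.4772 * 1.055e-34
= 5.7785e-34 J*s

5.7785e-34


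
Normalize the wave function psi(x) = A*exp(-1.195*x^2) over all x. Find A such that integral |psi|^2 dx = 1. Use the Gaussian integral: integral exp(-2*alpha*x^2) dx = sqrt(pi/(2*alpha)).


integral |psi|^2 dx = A^2 * sqrt(pi/(2*alpha)) = 1
A^2 = sqrt(2*alpha/pi)
= sqrt(2 * 1.195 / pi)
= 0.872216
A = sqrt(0.872216)
= 0.9339

0.9339


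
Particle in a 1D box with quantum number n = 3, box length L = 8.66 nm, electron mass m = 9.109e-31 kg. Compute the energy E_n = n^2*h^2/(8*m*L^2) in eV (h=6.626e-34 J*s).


E = n^2 * h^2 / (8 * m * L^2)
= 3^2 * (6.626e-34)^2 / (8 * 9.109e-31 * (8.66e-9)^2)
= 9 * 4.3904e-67 / (8 * 9.109e-31 * 7.4996e-17)
= 7.2302e-21 J
= 0.0451 eV

0.0451


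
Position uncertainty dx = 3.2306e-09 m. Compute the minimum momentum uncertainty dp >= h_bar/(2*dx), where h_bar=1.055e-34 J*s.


dp = h_bar / (2 * dx)
= 1.055e-34 / (2 * 3.2306e-09)
= 1.055e-34 / 6.4612e-09
= 1.6328e-26 kg*m/s

1.6328e-26


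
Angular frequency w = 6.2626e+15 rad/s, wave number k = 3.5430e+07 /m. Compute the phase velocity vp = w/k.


vp = w / k
= 6.2626e+15 / 3.5430e+07
= 1.7676e+08 m/s

1.7676e+08


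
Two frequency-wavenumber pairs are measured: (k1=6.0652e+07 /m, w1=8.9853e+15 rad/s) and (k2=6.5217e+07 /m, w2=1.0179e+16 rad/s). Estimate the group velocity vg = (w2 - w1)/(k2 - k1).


vg = (w2 - w1) / (k2 - k1)
= (1.0179e+16 - 8.9853e+15) / (6.5217e+07 - 6.0652e+07)
= 1.1937e+15 / 4.5650e+06
= 2.6149e+08 m/s

2.6149e+08


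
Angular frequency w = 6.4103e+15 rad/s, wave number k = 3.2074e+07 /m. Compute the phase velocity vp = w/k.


vp = w / k
= 6.4103e+15 / 3.2074e+07
= 1.9986e+08 m/s

1.9986e+08


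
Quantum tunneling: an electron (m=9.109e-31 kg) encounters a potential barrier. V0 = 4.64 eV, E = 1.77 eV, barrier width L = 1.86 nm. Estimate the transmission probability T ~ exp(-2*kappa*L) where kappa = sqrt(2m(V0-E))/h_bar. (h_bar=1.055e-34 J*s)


V0 - E = 2.87 eV = 4.5977e-19 J
kappa = sqrt(2 * m * (V0-E)) / h_bar
= sqrt(2 * 9.109e-31 * 4.5977e-19) / 1.055e-34
= 8.6750e+09 /m
2*kappa*L = 2 * 8.6750e+09 * 1.86e-9
= 32.271
T = exp(-32.271) = 9.657464e-15

9.657464e-15


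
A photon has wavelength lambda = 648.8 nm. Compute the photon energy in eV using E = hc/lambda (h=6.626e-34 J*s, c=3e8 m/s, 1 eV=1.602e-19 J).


E = hc / lambda
= (6.626e-34)(3e8) / (648.8e-9)
= 1.9878e-25 / 6.4880e-07
= 3.0638e-19 J
Converting to eV: 3.0638e-19 / 1.602e-19
= 1.9125 eV

1.9125


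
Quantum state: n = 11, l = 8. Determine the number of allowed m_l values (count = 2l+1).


m_l ranges from -l to +l in integer steps
So m_l goes from -8 to +8
Count = 2l + 1 = 2*8 + 1
= 17

17


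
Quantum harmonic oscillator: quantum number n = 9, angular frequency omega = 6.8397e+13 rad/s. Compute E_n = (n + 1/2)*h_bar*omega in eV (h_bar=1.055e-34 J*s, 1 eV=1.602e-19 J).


E = (n + 1/2) * h_bar * omega
= (9 + 0.5) * 1.055e-34 * 6.8397e+13
= 9.5 * 7.2159e-21
= 6.8551e-20 J
= 0.4279 eV

0.4279


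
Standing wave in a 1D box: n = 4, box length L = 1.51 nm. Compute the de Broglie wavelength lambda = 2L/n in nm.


lambda = 2L / n
= 2 * 1.51 / 4
= 3.02 / 4
= 0.755 nm

0.755


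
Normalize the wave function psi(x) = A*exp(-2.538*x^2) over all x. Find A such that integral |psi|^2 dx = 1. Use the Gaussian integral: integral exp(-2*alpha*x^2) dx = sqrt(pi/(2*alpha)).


integral |psi|^2 dx = A^2 * sqrt(pi/(2*alpha)) = 1
A^2 = sqrt(2*alpha/pi)
= sqrt(2 * 2.538 / pi)
= 1.271118
A = sqrt(1.271118)
= 1.1274

1.1274


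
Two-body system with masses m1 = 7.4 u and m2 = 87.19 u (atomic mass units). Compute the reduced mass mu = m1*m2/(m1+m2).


mu = m1 * m2 / (m1 + m2)
= 7.4 * 87.19 / (7.4 + 87.19)
= 645.206 / 94.59
= 6.8211 u

6.8211


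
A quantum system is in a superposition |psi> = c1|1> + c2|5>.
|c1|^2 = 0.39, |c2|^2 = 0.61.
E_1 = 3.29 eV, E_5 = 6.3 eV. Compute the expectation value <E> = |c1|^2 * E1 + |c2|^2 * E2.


<E> = |c1|^2 * E1 + |c2|^2 * E2
= 0.39 * 3.29 + 0.61 * 6.3
= 1.2831 + 3.843
= 5.1261 eV

5.1261


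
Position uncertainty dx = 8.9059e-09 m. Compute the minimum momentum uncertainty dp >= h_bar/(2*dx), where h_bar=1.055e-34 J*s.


dp = h_bar / (2 * dx)
= 1.055e-34 / (2 * 8.9059e-09)
= 1.055e-34 / 1.7812e-08
= 5.9230e-27 kg*m/s

5.9230e-27


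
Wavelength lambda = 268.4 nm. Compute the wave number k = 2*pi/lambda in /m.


k = 2 * pi / lambda
= 6.2832 / (268.4e-9)
= 6.2832 / 2.6840e-07
= 2.3410e+07 /m

2.3410e+07


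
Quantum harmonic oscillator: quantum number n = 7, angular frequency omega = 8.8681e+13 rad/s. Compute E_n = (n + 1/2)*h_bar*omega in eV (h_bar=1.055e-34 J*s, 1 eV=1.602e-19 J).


E = (n + 1/2) * h_bar * omega
= (7 + 0.5) * 1.055e-34 * 8.8681e+13
= 7.5 * 9.3558e-21
= 7.0169e-20 J
= 0.438 eV

0.438


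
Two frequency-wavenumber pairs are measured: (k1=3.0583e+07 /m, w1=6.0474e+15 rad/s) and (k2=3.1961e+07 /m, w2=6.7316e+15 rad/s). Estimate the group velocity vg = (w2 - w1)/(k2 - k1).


vg = (w2 - w1) / (k2 - k1)
= (6.7316e+15 - 6.0474e+15) / (3.1961e+07 - 3.0583e+07)
= 6.8420e+14 / 1.3780e+06
= 4.9652e+08 m/s

4.9652e+08


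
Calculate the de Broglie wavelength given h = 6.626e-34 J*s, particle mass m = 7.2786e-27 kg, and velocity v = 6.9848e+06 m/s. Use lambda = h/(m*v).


lambda = h / (m * v)
= 6.626e-34 / (7.2786e-27 * 6.9848e+06)
= 6.626e-34 / 5.0840e-20
= 1.3033e-14 m

1.3033e-14


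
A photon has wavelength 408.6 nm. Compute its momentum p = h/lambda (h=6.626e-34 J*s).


p = h / lambda
= 6.626e-34 / (408.6e-9)
= 6.626e-34 / 4.0860e-07
= 1.6216e-27 kg*m/s

1.6216e-27


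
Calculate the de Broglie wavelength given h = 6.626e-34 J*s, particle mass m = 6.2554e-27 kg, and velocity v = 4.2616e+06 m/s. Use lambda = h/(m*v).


lambda = h / (m * v)
= 6.626e-34 / (6.2554e-27 * 4.2616e+06)
= 6.626e-34 / 2.6658e-20
= 2.4856e-14 m

2.4856e-14


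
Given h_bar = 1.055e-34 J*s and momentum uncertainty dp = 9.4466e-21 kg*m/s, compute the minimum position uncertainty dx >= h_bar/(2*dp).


dx = h_bar / (2 * dp)
= 1.055e-34 / (2 * 9.4466e-21)
= 1.055e-34 / 1.8893e-20
= 5.5840e-15 m

5.5840e-15


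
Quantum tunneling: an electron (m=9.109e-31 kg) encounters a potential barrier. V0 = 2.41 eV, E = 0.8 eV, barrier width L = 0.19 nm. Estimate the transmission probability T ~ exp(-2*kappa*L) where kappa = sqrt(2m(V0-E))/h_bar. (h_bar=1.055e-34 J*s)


V0 - E = 1.61 eV = 2.5792e-19 J
kappa = sqrt(2 * m * (V0-E)) / h_bar
= sqrt(2 * 9.109e-31 * 2.5792e-19) / 1.055e-34
= 6.4974e+09 /m
2*kappa*L = 2 * 6.4974e+09 * 0.19e-9
= 2.469
T = exp(-2.469) = 8.466728e-02

8.466728e-02


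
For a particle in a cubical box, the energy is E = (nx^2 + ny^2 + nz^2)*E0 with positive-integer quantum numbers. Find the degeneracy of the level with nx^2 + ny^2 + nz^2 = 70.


Enumerate all (nx, ny, nz) with nx^2 + ny^2 + nz^2 = 70:
(3,5,6)
(3,6,5)
(5,3,6)
(5,6,3)
(6,3,5)
(6,5,3)
Total degeneracy = 6

6


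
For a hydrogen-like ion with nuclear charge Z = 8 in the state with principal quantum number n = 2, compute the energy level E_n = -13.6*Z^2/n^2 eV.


E_n = -13.6 * Z^2 / n^2
= -13.6 * 8^2 / 2^2
= -13.6 * 64 / 4
= -217.6 eV

-217.6


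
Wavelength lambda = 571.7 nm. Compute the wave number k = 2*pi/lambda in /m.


k = 2 * pi / lambda
= 6.2832 / (571.7e-9)
= 6.2832 / 5.7170e-07
= 1.0990e+07 /m

1.0990e+07


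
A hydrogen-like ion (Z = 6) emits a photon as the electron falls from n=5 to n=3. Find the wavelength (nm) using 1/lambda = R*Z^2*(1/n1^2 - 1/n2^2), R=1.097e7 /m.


1/lambda = R * Z^2 * (1/n1^2 - 1/n2^2)
= 1.097e7 * 6^2 * (1/3^2 - 1/5^2)
= 1.097e7 * 36 * (0.111111 - 0.04)
= 2.8083e+07 /m
lambda = 1 / 2.8083e+07
= 35.6085 nm

35.6085


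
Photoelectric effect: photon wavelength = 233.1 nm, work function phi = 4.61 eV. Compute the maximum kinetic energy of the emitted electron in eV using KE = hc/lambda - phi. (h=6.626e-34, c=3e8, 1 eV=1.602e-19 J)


E_photon = hc / lambda
= (6.626e-34)(3e8) / (233.1e-9)
= 8.5277e-19 J
= 5.3231 eV
KE = E_photon - phi
= 5.3231 - 4.61
= 0.7131 eV

0.7131


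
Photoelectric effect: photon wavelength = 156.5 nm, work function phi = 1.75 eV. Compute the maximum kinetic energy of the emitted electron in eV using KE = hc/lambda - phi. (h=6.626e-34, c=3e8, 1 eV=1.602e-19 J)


E_photon = hc / lambda
= (6.626e-34)(3e8) / (156.5e-9)
= 1.2702e-18 J
= 7.9286 eV
KE = E_photon - phi
= 7.9286 - 1.75
= 6.1786 eV

6.1786


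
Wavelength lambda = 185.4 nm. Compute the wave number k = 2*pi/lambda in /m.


k = 2 * pi / lambda
= 6.2832 / (185.4e-9)
= 6.2832 / 1.8540e-07
= 3.3890e+07 /m

3.3890e+07


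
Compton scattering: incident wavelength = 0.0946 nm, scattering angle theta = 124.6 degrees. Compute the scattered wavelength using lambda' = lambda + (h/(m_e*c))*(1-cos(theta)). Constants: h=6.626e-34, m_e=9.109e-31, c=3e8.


Compton wavelength: h/(m_e*c) = 2.4247e-12 m
d_lambda = 2.4247e-12 * (1 - cos(124.6 deg))
= 2.4247e-12 * 1.567844
= 3.8016e-12 m = 0.003802 nm
lambda' = 0.0946 + 0.003802
= 0.098402 nm

0.098402


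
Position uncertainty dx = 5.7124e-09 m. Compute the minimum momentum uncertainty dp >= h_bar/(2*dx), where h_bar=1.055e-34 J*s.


dp = h_bar / (2 * dx)
= 1.055e-34 / (2 * 5.7124e-09)
= 1.055e-34 / 1.1425e-08
= 9.2343e-27 kg*m/s

9.2343e-27


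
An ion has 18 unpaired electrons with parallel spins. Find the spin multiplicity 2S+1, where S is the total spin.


Total spin S = N * (1/2) = 18 * 0.5 = 9.0
Spin multiplicity = 2S + 1
= 2 * 9.0 + 1
= 19

19


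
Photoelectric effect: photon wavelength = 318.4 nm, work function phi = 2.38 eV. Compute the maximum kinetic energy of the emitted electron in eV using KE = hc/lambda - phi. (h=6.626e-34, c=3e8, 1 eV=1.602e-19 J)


E_photon = hc / lambda
= (6.626e-34)(3e8) / (318.4e-9)
= 6.2431e-19 J
= 3.8971 eV
KE = E_photon - phi
= 3.8971 - 2.38
= 1.5171 eV

1.5171


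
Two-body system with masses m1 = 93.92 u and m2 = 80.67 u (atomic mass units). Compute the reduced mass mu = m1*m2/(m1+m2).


mu = m1 * m2 / (m1 + m2)
= 93.92 * 80.67 / (93.92 + 80.67)
= 7576.5264 / 174.59
= 43.3961 u

43.3961


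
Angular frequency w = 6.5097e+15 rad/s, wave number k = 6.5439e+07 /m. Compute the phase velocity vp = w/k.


vp = w / k
= 6.5097e+15 / 6.5439e+07
= 9.9477e+07 m/s

9.9477e+07


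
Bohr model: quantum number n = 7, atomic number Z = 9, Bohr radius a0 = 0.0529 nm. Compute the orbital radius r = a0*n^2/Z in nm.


r = a0 * n^2 / Z
= 0.0529 * 7^2 / 9
= 0.0529 * 49 / 9
= 0.288 nm

0.288


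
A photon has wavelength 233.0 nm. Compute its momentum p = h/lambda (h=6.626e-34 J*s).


p = h / lambda
= 6.626e-34 / (233.0e-9)
= 6.626e-34 / 2.3300e-07
= 2.8438e-27 kg*m/s

2.8438e-27


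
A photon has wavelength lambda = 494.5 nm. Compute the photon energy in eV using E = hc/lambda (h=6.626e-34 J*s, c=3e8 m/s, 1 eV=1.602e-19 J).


E = hc / lambda
= (6.626e-34)(3e8) / (494.5e-9)
= 1.9878e-25 / 4.9450e-07
= 4.0198e-19 J
Converting to eV: 4.0198e-19 / 1.602e-19
= 2.5092 eV

2.5092


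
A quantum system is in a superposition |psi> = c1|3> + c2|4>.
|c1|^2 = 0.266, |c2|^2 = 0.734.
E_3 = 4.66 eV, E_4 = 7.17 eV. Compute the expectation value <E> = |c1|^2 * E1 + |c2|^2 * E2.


<E> = |c1|^2 * E1 + |c2|^2 * E2
= 0.266 * 4.66 + 0.734 * 7.17
= 1.2396 + 5.2628
= 6.5023 eV

6.5023


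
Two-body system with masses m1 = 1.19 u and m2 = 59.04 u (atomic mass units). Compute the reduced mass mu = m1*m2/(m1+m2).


mu = m1 * m2 / (m1 + m2)
= 1.19 * 59.04 / (1.19 + 59.04)
= 70.2576 / 60.23
= 1.1665 u

1.1665


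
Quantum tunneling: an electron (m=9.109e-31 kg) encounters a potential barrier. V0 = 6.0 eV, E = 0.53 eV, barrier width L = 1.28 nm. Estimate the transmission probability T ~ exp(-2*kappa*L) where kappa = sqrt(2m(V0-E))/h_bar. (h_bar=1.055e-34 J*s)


V0 - E = 5.47 eV = 8.7629e-19 J
kappa = sqrt(2 * m * (V0-E)) / h_bar
= sqrt(2 * 9.109e-31 * 8.7629e-19) / 1.055e-34
= 1.1976e+10 /m
2*kappa*L = 2 * 1.1976e+10 * 1.28e-9
= 30.6593
T = exp(-30.6593) = 4.839703e-14

4.839703e-14


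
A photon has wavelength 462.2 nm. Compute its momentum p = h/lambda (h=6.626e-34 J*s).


p = h / lambda
= 6.626e-34 / (462.2e-9)
= 6.626e-34 / 4.6220e-07
= 1.4336e-27 kg*m/s

1.4336e-27


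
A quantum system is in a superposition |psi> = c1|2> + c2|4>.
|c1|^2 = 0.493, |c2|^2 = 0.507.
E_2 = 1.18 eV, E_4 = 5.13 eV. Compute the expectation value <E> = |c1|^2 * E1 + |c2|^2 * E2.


<E> = |c1|^2 * E1 + |c2|^2 * E2
= 0.493 * 1.18 + 0.507 * 5.13
= 0.5817 + 2.6009
= 3.1826 eV

3.1826


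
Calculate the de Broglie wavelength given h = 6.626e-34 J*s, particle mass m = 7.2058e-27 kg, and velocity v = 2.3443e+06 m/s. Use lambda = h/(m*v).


lambda = h / (m * v)
= 6.626e-34 / (7.2058e-27 * 2.3443e+06)
= 6.626e-34 / 1.6893e-20
= 3.9224e-14 m

3.9224e-14


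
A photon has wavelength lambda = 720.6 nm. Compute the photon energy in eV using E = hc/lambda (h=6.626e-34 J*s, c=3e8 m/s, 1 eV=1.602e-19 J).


E = hc / lambda
= (6.626e-34)(3e8) / (720.6e-9)
= 1.9878e-25 / 7.2060e-07
= 2.7585e-19 J
Converting to eV: 2.7585e-19 / 1.602e-19
= 1.7219 eV

1.7219


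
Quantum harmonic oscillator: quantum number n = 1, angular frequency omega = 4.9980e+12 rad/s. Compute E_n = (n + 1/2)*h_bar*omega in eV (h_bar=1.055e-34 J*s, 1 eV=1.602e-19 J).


E = (n + 1/2) * h_bar * omega
= (1 + 0.5) * 1.055e-34 * 4.9980e+12
= 1.5 * 5.2729e-22
= 7.9093e-22 J
= 0.0049 eV

0.0049


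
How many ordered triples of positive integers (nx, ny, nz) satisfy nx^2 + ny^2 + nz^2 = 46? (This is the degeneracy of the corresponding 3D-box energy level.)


Enumerate all (nx, ny, nz) with nx^2 + ny^2 + nz^2 = 46:
(1,3,6)
(1,6,3)
(3,1,6)
(3,6,1)
(6,1,3)
(6,3,1)
Total degeneracy = 6

6


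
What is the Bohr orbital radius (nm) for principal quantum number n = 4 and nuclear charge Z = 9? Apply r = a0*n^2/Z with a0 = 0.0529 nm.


r = a0 * n^2 / Z
= 0.0529 * 4^2 / 9
= 0.0529 * 16 / 9
= 0.094 nm

0.094


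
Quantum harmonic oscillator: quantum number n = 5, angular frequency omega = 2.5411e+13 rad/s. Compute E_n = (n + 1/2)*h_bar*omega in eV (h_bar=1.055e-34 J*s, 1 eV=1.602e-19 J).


E = (n + 1/2) * h_bar * omega
= (5 + 0.5) * 1.055e-34 * 2.5411e+13
= 5.5 * 2.6809e-21
= 1.4745e-20 J
= 0.092 eV

0.092


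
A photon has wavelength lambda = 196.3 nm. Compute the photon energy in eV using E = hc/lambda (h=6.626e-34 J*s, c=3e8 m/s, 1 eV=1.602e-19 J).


E = hc / lambda
= (6.626e-34)(3e8) / (196.3e-9)
= 1.9878e-25 / 1.9630e-07
= 1.0126e-18 J
Converting to eV: 1.0126e-18 / 1.602e-19
= 6.3211 eV

6.3211


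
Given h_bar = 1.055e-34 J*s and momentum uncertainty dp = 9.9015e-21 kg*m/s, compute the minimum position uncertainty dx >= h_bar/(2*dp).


dx = h_bar / (2 * dp)
= 1.055e-34 / (2 * 9.9015e-21)
= 1.055e-34 / 1.9803e-20
= 5.3275e-15 m

5.3275e-15


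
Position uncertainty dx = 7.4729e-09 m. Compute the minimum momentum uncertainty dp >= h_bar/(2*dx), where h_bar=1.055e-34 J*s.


dp = h_bar / (2 * dx)
= 1.055e-34 / (2 * 7.4729e-09)
= 1.055e-34 / 1.4946e-08
= 7.0588e-27 kg*m/s

7.0588e-27


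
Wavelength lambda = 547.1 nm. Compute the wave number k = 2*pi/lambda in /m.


k = 2 * pi / lambda
= 6.2832 / (547.1e-9)
= 6.2832 / 5.4710e-07
= 1.1485e+07 /m

1.1485e+07


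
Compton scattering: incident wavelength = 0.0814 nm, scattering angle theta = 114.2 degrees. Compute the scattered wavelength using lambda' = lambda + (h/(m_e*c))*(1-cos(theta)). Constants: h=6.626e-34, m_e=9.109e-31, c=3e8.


Compton wavelength: h/(m_e*c) = 2.4247e-12 m
d_lambda = 2.4247e-12 * (1 - cos(114.2 deg))
= 2.4247e-12 * 1.409923
= 3.4187e-12 m = 0.003419 nm
lambda' = 0.0814 + 0.003419
= 0.084819 nm

0.084819


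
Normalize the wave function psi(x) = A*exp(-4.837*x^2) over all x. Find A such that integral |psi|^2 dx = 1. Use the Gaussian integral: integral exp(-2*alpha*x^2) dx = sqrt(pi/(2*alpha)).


integral |psi|^2 dx = A^2 * sqrt(pi/(2*alpha)) = 1
A^2 = sqrt(2*alpha/pi)
= sqrt(2 * 4.837 / pi)
= 1.754802
A = sqrt(1.754802)
= 1.3247

1.3247


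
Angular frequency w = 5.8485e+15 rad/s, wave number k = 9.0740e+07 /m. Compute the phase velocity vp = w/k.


vp = w / k
= 5.8485e+15 / 9.0740e+07
= 6.4453e+07 m/s

6.4453e+07


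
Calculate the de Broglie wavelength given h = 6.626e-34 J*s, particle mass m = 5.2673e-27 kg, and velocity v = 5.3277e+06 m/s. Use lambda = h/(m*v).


lambda = h / (m * v)
= 6.626e-34 / (5.2673e-27 * 5.3277e+06)
= 6.626e-34 / 2.8063e-20
= 2.3612e-14 m

2.3612e-14


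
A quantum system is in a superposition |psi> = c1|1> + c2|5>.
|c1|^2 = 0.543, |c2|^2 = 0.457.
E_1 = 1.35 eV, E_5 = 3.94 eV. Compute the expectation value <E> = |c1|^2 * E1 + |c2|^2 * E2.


<E> = |c1|^2 * E1 + |c2|^2 * E2
= 0.543 * 1.35 + 0.457 * 3.94
= 0.7331 + 1.8006
= 2.5336 eV

2.5336


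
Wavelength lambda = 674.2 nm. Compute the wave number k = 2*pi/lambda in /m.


k = 2 * pi / lambda
= 6.2832 / (674.2e-9)
= 6.2832 / 6.7420e-07
= 9.3195e+06 /m

9.3195e+06


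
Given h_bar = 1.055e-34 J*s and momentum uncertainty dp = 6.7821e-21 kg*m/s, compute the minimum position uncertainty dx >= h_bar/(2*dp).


dx = h_bar / (2 * dp)
= 1.055e-34 / (2 * 6.7821e-21)
= 1.055e-34 / 1.3564e-20
= 7.7778e-15 m

7.7778e-15


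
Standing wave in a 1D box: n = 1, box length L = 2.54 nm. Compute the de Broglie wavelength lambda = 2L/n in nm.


lambda = 2L / n
= 2 * 2.54 / 1
= 5.08 / 1
= 5.08 nm

5.08


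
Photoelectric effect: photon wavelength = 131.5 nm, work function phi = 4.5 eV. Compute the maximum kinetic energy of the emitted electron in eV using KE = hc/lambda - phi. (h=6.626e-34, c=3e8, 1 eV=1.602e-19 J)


E_photon = hc / lambda
= (6.626e-34)(3e8) / (131.5e-9)
= 1.5116e-18 J
= 9.4359 eV
KE = E_photon - phi
= 9.4359 - 4.5
= 4.9359 eV

4.9359


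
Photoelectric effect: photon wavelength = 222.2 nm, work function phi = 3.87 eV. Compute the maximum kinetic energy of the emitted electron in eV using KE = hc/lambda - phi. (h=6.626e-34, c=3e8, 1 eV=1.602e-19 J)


E_photon = hc / lambda
= (6.626e-34)(3e8) / (222.2e-9)
= 8.9460e-19 J
= 5.5843 eV
KE = E_photon - phi
= 5.5843 - 3.87
= 1.7143 eV

1.7143


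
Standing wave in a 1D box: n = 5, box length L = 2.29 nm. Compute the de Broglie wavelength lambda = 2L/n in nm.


lambda = 2L / n
= 2 * 2.29 / 5
= 4.58 / 5
= 0.916 nm

0.916


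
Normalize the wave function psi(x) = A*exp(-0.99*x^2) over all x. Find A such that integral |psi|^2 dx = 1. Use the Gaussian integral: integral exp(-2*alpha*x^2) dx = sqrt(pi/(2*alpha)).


integral |psi|^2 dx = A^2 * sqrt(pi/(2*alpha)) = 1
A^2 = sqrt(2*alpha/pi)
= sqrt(2 * 0.99 / pi)
= 0.793885
A = sqrt(0.793885)
= 0.891

0.891


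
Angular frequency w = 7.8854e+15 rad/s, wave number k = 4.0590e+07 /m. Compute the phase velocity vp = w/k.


vp = w / k
= 7.8854e+15 / 4.0590e+07
= 1.9427e+08 m/s

1.9427e+08


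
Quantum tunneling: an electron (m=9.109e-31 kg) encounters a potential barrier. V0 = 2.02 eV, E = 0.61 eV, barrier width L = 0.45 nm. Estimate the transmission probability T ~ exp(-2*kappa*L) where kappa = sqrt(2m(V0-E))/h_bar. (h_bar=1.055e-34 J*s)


V0 - E = 1.41 eV = 2.2588e-19 J
kappa = sqrt(2 * m * (V0-E)) / h_bar
= sqrt(2 * 9.109e-31 * 2.2588e-19) / 1.055e-34
= 6.0805e+09 /m
2*kappa*L = 2 * 6.0805e+09 * 0.45e-9
= 5.4724
T = exp(-5.4724) = 4.200959e-03

4.200959e-03


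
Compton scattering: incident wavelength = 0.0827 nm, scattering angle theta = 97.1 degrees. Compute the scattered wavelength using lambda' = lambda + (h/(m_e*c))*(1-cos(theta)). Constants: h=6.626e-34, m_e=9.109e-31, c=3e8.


Compton wavelength: h/(m_e*c) = 2.4247e-12 m
d_lambda = 2.4247e-12 * (1 - cos(97.1 deg))
= 2.4247e-12 * 1.123601
= 2.7244e-12 m = 0.002724 nm
lambda' = 0.0827 + 0.002724
= 0.085424 nm

0.085424


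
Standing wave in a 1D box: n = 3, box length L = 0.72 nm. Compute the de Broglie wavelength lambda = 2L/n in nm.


lambda = 2L / n
= 2 * 0.72 / 3
= 1.44 / 3
= 0.48 nm

0.48


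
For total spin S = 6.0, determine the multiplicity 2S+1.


Spin multiplicity = 2S + 1
= 2 * 6.0 + 1
= 12.0 + 1
= 13

13


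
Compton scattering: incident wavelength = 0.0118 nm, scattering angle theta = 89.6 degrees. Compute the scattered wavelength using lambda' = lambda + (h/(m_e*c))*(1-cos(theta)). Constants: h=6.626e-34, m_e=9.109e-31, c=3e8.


Compton wavelength: h/(m_e*c) = 2.4247e-12 m
d_lambda = 2.4247e-12 * (1 - cos(89.6 deg))
= 2.4247e-12 * 0.993019
= 2.4078e-12 m = 0.002408 nm
lambda' = 0.0118 + 0.002408
= 0.014208 nm

0.014208


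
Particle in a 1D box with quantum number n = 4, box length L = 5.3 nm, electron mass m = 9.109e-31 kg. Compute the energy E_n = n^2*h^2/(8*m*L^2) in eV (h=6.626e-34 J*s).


E = n^2 * h^2 / (8 * m * L^2)
= 4^2 * (6.626e-34)^2 / (8 * 9.109e-31 * (5.3e-9)^2)
= 16 * 4.3904e-67 / (8 * 9.109e-31 * 2.8090e-17)
= 3.4317e-20 J
= 0.2142 eV

0.2142


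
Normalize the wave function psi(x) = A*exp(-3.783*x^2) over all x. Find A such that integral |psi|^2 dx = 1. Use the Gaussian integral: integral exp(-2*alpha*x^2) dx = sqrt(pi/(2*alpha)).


integral |psi|^2 dx = A^2 * sqrt(pi/(2*alpha)) = 1
A^2 = sqrt(2*alpha/pi)
= sqrt(2 * 3.783 / pi)
= 1.55188
A = sqrt(1.55188)
= 1.2457

1.2457


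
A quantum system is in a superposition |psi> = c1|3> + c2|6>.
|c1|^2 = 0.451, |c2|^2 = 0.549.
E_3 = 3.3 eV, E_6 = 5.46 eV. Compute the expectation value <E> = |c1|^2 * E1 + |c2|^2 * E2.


<E> = |c1|^2 * E1 + |c2|^2 * E2
= 0.451 * 3.3 + 0.549 * 5.46
= 1.4883 + 2.9975
= 4.4858 eV

4.4858


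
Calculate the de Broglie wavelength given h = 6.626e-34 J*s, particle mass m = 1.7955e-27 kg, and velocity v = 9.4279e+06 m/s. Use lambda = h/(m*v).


lambda = h / (m * v)
= 6.626e-34 / (1.7955e-27 * 9.4279e+06)
= 6.626e-34 / 1.6928e-20
= 3.9143e-14 m

3.9143e-14


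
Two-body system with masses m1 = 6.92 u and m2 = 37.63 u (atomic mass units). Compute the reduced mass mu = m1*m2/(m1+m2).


mu = m1 * m2 / (m1 + m2)
= 6.92 * 37.63 / (6.92 + 37.63)
= 260.3996 / 44.55
= 5.8451 u

5.8451


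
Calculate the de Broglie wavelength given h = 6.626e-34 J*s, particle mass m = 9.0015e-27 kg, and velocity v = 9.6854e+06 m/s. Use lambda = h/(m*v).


lambda = h / (m * v)
= 6.626e-34 / (9.0015e-27 * 9.6854e+06)
= 6.626e-34 / 8.7183e-20
= 7.6001e-15 m

7.6001e-15


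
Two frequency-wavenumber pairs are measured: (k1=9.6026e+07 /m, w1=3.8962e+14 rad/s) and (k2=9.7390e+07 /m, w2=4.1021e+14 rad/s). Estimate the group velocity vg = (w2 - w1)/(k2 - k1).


vg = (w2 - w1) / (k2 - k1)
= (4.1021e+14 - 3.8962e+14) / (9.7390e+07 - 9.6026e+07)
= 2.0590e+13 / 1.3640e+06
= 1.5095e+07 m/s

1.5095e+07


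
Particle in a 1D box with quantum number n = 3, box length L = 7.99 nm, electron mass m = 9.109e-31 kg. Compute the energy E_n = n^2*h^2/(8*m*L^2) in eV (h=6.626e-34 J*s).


E = n^2 * h^2 / (8 * m * L^2)
= 3^2 * (6.626e-34)^2 / (8 * 9.109e-31 * (7.99e-9)^2)
= 9 * 4.3904e-67 / (8 * 9.109e-31 * 6.3840e-17)
= 8.4936e-21 J
= 0.053 eV

0.053


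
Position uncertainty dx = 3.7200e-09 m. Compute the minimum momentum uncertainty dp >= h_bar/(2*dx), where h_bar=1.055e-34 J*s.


dp = h_bar / (2 * dx)
= 1.055e-34 / (2 * 3.7200e-09)
= 1.055e-34 / 7.4400e-09
= 1.4180e-26 kg*m/s

1.4180e-26


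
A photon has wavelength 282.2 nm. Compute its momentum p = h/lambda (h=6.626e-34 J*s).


p = h / lambda
= 6.626e-34 / (282.2e-9)
= 6.626e-34 / 2.8220e-07
= 2.3480e-27 kg*m/s

2.3480e-27


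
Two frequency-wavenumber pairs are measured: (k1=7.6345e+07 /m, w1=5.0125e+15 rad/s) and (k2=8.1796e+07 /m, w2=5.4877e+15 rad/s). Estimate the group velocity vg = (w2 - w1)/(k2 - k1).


vg = (w2 - w1) / (k2 - k1)
= (5.4877e+15 - 5.0125e+15) / (8.1796e+07 - 7.6345e+07)
= 4.7520e+14 / 5.4510e+06
= 8.7177e+07 m/s

8.7177e+07


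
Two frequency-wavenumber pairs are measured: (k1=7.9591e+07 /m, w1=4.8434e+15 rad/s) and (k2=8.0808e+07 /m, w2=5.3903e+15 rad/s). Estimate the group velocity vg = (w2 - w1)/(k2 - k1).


vg = (w2 - w1) / (k2 - k1)
= (5.3903e+15 - 4.8434e+15) / (8.0808e+07 - 7.9591e+07)
= 5.4690e+14 / 1.2170e+06
= 4.4938e+08 m/s

4.4938e+08


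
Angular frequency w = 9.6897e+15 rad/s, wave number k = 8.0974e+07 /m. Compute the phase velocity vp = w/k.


vp = w / k
= 9.6897e+15 / 8.0974e+07
= 1.1966e+08 m/s

1.1966e+08


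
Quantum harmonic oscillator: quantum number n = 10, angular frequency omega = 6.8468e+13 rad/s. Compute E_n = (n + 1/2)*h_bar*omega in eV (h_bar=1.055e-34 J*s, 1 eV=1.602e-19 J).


E = (n + 1/2) * h_bar * omega
= (10 + 0.5) * 1.055e-34 * 6.8468e+13
= 10.5 * 7.2234e-21
= 7.5845e-20 J
= 0.4734 eV

0.4734


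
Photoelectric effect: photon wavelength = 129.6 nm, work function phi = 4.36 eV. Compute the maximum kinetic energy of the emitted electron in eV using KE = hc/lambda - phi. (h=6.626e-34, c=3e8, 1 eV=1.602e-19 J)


E_photon = hc / lambda
= (6.626e-34)(3e8) / (129.6e-9)
= 1.5338e-18 J
= 9.5743 eV
KE = E_photon - phi
= 9.5743 - 4.36
= 5.2143 eV

5.2143


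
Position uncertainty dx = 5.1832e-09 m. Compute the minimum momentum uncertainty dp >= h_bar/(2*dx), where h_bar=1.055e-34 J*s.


dp = h_bar / (2 * dx)
= 1.055e-34 / (2 * 5.1832e-09)
= 1.055e-34 / 1.0366e-08
= 1.0177e-26 kg*m/s

1.0177e-26


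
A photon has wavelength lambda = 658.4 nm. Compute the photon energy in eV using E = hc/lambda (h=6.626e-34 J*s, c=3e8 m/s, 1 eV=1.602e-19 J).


E = hc / lambda
= (6.626e-34)(3e8) / (658.4e-9)
= 1.9878e-25 / 6.5840e-07
= 3.0191e-19 J
Converting to eV: 3.0191e-19 / 1.602e-19
= 1.8846 eV

1.8846


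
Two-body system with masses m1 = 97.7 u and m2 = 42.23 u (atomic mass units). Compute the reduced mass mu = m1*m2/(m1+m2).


mu = m1 * m2 / (m1 + m2)
= 97.7 * 42.23 / (97.7 + 42.23)
= 4125.871 / 139.93
= 29.4852 u

29.4852


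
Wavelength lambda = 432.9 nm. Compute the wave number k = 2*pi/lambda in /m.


k = 2 * pi / lambda
= 6.2832 / (432.9e-9)
= 6.2832 / 4.3290e-07
= 1.4514e+07 /m

1.4514e+07


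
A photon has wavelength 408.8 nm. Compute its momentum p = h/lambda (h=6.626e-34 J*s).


p = h / lambda
= 6.626e-34 / (408.8e-9)
= 6.626e-34 / 4.0880e-07
= 1.6208e-27 kg*m/s

1.6208e-27


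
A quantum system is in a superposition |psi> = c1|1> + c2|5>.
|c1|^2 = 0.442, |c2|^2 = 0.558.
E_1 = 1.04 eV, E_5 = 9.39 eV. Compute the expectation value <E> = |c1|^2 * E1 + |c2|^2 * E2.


<E> = |c1|^2 * E1 + |c2|^2 * E2
= 0.442 * 1.04 + 0.558 * 9.39
= 0.4597 + 5.2396
= 5.6993 eV

5.6993


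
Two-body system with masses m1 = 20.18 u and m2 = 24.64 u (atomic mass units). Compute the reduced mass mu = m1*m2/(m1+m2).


mu = m1 * m2 / (m1 + m2)
= 20.18 * 24.64 / (20.18 + 24.64)
= 497.2352 / 44.82
= 11.094 u

11.094


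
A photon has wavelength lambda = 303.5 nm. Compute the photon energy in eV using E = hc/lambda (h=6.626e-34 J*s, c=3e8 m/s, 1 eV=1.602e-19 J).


E = hc / lambda
= (6.626e-34)(3e8) / (303.5e-9)
= 1.9878e-25 / 3.0350e-07
= 6.5496e-19 J
Converting to eV: 6.5496e-19 / 1.602e-19
= 4.0884 eV

4.0884


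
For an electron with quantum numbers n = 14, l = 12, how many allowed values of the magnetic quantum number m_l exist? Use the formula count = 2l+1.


m_l ranges from -l to +l in integer steps
So m_l goes from -12 to +12
Count = 2l + 1 = 2*12 + 1
= 25

25


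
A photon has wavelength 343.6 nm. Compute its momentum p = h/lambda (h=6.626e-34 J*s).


p = h / lambda
= 6.626e-34 / (343.6e-9)
= 6.626e-34 / 3.4360e-07
= 1.9284e-27 kg*m/s

1.9284e-27


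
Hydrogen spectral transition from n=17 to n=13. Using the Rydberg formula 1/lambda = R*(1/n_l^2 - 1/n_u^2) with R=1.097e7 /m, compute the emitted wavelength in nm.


1/lambda = R * (1/n_l^2 - 1/n_u^2)
= 1.097e7 * (1/13^2 - 1/17^2)
= 1.097e7 * (0.005917 - 0.00346)
= 1.097e7 * 0.002457
= 2.6953e+04 /m
lambda = 1 / 2.6953e+04 = 37101.9447 nm

37101.9447


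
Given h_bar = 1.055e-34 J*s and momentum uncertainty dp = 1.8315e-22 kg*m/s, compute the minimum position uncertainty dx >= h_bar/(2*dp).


dx = h_bar / (2 * dp)
= 1.055e-34 / (2 * 1.8315e-22)
= 1.055e-34 / 3.6630e-22
= 2.8802e-13 m

2.8802e-13


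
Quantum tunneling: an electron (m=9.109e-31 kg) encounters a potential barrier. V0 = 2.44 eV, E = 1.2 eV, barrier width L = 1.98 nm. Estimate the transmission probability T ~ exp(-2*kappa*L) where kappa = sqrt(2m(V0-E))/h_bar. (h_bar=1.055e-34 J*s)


V0 - E = 1.24 eV = 1.9865e-19 J
kappa = sqrt(2 * m * (V0-E)) / h_bar
= sqrt(2 * 9.109e-31 * 1.9865e-19) / 1.055e-34
= 5.7022e+09 /m
2*kappa*L = 2 * 5.7022e+09 * 1.98e-9
= 22.5806
T = exp(-22.5806) = 1.560906e-10

1.560906e-10


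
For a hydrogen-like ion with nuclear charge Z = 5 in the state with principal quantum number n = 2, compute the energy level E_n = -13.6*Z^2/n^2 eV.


E_n = -13.6 * Z^2 / n^2
= -13.6 * 5^2 / 2^2
= -13.6 * 25 / 4
= -85.0 eV

-85.0


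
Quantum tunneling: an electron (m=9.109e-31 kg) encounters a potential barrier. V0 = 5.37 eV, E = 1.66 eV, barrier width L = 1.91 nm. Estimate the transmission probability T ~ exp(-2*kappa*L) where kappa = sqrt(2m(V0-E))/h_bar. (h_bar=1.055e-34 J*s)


V0 - E = 3.71 eV = 5.9434e-19 J
kappa = sqrt(2 * m * (V0-E)) / h_bar
= sqrt(2 * 9.109e-31 * 5.9434e-19) / 1.055e-34
= 9.8632e+09 /m
2*kappa*L = 2 * 9.8632e+09 * 1.91e-9
= 37.6773
T = exp(-37.6773) = 4.334791e-17

4.334791e-17


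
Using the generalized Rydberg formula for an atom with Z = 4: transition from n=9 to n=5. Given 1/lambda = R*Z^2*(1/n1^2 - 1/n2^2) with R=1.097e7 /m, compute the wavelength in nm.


1/lambda = R * Z^2 * (1/n1^2 - 1/n2^2)
= 1.097e7 * 4^2 * (1/5^2 - 1/9^2)
= 1.097e7 * 16 * (0.04 - 0.012346)
= 4.8539e+06 /m
lambda = 1 / 4.8539e+06
= 206.0205 nm

206.0205


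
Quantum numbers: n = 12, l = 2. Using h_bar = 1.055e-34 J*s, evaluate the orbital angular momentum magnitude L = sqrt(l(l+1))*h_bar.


L = sqrt(l*(l+1)) * h_bar
= sqrt(2 * 3) * 1.055e-34
= sqrt(6) * 1.055e-34
= 2.4495 * 1.055e-34
= 2.5842e-34 J*s

2.5842e-34


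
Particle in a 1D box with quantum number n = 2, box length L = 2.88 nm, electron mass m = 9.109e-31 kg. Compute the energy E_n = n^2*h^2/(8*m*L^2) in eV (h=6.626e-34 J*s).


E = n^2 * h^2 / (8 * m * L^2)
= 2^2 * (6.626e-34)^2 / (8 * 9.109e-31 * (2.88e-9)^2)
= 4 * 4.3904e-67 / (8 * 9.109e-31 * 8.2944e-18)
= 2.9055e-20 J
= 0.1814 eV

0.1814


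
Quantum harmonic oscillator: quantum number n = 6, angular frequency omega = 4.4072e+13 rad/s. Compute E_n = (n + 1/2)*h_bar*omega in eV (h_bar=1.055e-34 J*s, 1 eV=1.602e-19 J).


E = (n + 1/2) * h_bar * omega
= (6 + 0.5) * 1.055e-34 * 4.4072e+13
= 6.5 * 4.6496e-21
= 3.0222e-20 J
= 0.1887 eV

0.1887


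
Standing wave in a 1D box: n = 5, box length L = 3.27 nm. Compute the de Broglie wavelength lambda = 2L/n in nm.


lambda = 2L / n
= 2 * 3.27 / 5
= 6.54 / 5
= 1.308 nm

1.308


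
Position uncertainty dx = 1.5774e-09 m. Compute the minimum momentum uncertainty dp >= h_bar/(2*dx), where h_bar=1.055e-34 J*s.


dp = h_bar / (2 * dx)
= 1.055e-34 / (2 * 1.5774e-09)
= 1.055e-34 / 3.1548e-09
= 3.3441e-26 kg*m/s

3.3441e-26


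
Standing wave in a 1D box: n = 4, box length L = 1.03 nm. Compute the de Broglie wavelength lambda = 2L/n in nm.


lambda = 2L / n
= 2 * 1.03 / 4
= 2.06 / 4
= 0.515 nm

0.515


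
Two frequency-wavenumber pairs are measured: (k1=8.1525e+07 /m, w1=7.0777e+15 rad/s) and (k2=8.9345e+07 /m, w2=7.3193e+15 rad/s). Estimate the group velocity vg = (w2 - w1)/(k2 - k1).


vg = (w2 - w1) / (k2 - k1)
= (7.3193e+15 - 7.0777e+15) / (8.9345e+07 - 8.1525e+07)
= 2.4160e+14 / 7.8200e+06
= 3.0895e+07 m/s

3.0895e+07


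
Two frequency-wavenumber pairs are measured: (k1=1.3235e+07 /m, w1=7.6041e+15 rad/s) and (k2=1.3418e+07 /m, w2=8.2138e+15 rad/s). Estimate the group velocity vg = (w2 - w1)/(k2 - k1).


vg = (w2 - w1) / (k2 - k1)
= (8.2138e+15 - 7.6041e+15) / (1.3418e+07 - 1.3235e+07)
= 6.0970e+14 / 1.8300e+05
= 3.3317e+09 m/s

3.3317e+09


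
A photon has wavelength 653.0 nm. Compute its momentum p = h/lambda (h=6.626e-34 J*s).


p = h / lambda
= 6.626e-34 / (653.0e-9)
= 6.626e-34 / 6.5300e-07
= 1.0147e-27 kg*m/s

1.0147e-27


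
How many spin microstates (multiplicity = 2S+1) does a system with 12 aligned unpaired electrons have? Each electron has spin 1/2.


Total spin S = N * (1/2) = 12 * 0.5 = 6.0
Spin multiplicity = 2S + 1
= 2 * 6.0 + 1
= 13

13


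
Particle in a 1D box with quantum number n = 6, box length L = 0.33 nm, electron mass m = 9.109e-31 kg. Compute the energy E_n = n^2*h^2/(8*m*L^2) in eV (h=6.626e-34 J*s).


E = n^2 * h^2 / (8 * m * L^2)
= 6^2 * (6.626e-34)^2 / (8 * 9.109e-31 * (0.33e-9)^2)
= 36 * 4.3904e-67 / (8 * 9.109e-31 * 1.0890e-19)
= 1.9917e-17 J
= 124.3238 eV

124.3238


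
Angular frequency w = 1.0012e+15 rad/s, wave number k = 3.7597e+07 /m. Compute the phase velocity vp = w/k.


vp = w / k
= 1.0012e+15 / 3.7597e+07
= 2.6630e+07 m/s

2.6630e+07


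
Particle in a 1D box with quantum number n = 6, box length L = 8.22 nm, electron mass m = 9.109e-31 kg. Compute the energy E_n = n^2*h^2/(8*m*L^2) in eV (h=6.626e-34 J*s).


E = n^2 * h^2 / (8 * m * L^2)
= 6^2 * (6.626e-34)^2 / (8 * 9.109e-31 * (8.22e-9)^2)
= 36 * 4.3904e-67 / (8 * 9.109e-31 * 6.7568e-17)
= 3.2100e-20 J
= 0.2004 eV

0.2004


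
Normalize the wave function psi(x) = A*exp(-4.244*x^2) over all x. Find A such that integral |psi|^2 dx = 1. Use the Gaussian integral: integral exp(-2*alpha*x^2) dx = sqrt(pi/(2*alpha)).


integral |psi|^2 dx = A^2 * sqrt(pi/(2*alpha)) = 1
A^2 = sqrt(2*alpha/pi)
= sqrt(2 * 4.244 / pi)
= 1.64372
A = sqrt(1.64372)
= 1.2821

1.2821


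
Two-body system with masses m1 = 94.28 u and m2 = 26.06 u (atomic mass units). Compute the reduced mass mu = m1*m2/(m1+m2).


mu = m1 * m2 / (m1 + m2)
= 94.28 * 26.06 / (94.28 + 26.06)
= 2456.9368 / 120.34
= 20.4166 u

20.4166


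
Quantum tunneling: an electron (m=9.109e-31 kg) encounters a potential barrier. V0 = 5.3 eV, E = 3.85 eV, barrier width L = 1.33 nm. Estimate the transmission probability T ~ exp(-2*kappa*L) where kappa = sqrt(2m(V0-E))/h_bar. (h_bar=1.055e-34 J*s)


V0 - E = 1.45 eV = 2.3229e-19 J
kappa = sqrt(2 * m * (V0-E)) / h_bar
= sqrt(2 * 9.109e-31 * 2.3229e-19) / 1.055e-34
= 6.1661e+09 /m
2*kappa*L = 2 * 6.1661e+09 * 1.33e-9
= 16.4019
T = exp(-16.4019) = 7.528962e-08

7.528962e-08


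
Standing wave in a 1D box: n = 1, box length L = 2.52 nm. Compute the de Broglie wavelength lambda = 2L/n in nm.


lambda = 2L / n
= 2 * 2.52 / 1
= 5.04 / 1
= 5.04 nm

5.04


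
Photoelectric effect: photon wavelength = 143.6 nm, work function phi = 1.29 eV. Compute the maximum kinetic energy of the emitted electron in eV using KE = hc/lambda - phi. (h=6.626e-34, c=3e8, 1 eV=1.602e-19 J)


E_photon = hc / lambda
= (6.626e-34)(3e8) / (143.6e-9)
= 1.3843e-18 J
= 8.6408 eV
KE = E_photon - phi
= 8.6408 - 1.29
= 7.3508 eV

7.3508


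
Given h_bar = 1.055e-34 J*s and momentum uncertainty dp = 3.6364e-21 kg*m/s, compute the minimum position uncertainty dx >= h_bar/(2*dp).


dx = h_bar / (2 * dp)
= 1.055e-34 / (2 * 3.6364e-21)
= 1.055e-34 / 7.2728e-21
= 1.4506e-14 m

1.4506e-14


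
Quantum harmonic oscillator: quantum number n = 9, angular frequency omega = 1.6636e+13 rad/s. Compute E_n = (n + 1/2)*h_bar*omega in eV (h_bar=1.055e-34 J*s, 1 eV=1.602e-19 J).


E = (n + 1/2) * h_bar * omega
= (9 + 0.5) * 1.055e-34 * 1.6636e+13
= 9.5 * 1.7551e-21
= 1.6673e-20 J
= 0.1041 eV

0.1041


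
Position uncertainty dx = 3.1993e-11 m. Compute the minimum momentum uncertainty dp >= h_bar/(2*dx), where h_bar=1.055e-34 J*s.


dp = h_bar / (2 * dx)
= 1.055e-34 / (2 * 3.1993e-11)
= 1.055e-34 / 6.3986e-11
= 1.6488e-24 kg*m/s

1.6488e-24


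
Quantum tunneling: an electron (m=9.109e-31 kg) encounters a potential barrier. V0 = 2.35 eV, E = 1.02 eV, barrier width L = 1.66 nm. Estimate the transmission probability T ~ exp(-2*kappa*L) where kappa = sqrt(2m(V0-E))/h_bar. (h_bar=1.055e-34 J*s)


V0 - E = 1.33 eV = 2.1307e-19 J
kappa = sqrt(2 * m * (V0-E)) / h_bar
= sqrt(2 * 9.109e-31 * 2.1307e-19) / 1.055e-34
= 5.9055e+09 /m
2*kappa*L = 2 * 5.9055e+09 * 1.66e-9
= 19.6062
T = exp(-19.6062) = 3.055927e-09

3.055927e-09


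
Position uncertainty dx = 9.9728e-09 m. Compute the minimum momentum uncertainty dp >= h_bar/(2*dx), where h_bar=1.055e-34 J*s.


dp = h_bar / (2 * dx)
= 1.055e-34 / (2 * 9.9728e-09)
= 1.055e-34 / 1.9946e-08
= 5.2894e-27 kg*m/s

5.2894e-27


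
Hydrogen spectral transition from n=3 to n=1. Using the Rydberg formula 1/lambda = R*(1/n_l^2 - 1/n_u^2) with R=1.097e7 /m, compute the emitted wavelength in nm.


1/lambda = R * (1/n_l^2 - 1/n_u^2)
= 1.097e7 * (1/1^2 - 1/3^2)
= 1.097e7 * (1.0 - 0.111111)
= 1.097e7 * 0.888889
= 9.7511e+06 /m
lambda = 1 / 9.7511e+06 = 102.5524 nm

102.5524


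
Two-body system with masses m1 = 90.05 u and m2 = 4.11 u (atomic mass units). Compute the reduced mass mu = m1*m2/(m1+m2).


mu = m1 * m2 / (m1 + m2)
= 90.05 * 4.11 / (90.05 + 4.11)
= 370.1055 / 94.16
= 3.9306 u

3.9306


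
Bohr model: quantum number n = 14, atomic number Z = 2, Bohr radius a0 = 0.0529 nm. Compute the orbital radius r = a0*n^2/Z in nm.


r = a0 * n^2 / Z
= 0.0529 * 14^2 / 2
= 0.0529 * 196 / 2
= 5.1842 nm

5.1842


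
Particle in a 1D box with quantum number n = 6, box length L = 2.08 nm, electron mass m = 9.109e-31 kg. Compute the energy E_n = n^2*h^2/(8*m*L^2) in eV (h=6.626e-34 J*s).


E = n^2 * h^2 / (8 * m * L^2)
= 6^2 * (6.626e-34)^2 / (8 * 9.109e-31 * (2.08e-9)^2)
= 36 * 4.3904e-67 / (8 * 9.109e-31 * 4.3264e-18)
= 5.0132e-19 J
= 3.1294 eV

3.1294
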